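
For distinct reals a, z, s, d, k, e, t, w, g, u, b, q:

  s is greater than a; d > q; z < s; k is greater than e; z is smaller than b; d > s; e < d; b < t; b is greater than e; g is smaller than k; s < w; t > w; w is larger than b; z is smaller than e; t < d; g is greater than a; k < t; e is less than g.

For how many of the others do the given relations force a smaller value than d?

Directly below d: e, s, q, t.
One step further: z, a, k, b, w (9 so far).
One step further: g (10 so far).
Nothing else is reachable below d; 10 in all.

10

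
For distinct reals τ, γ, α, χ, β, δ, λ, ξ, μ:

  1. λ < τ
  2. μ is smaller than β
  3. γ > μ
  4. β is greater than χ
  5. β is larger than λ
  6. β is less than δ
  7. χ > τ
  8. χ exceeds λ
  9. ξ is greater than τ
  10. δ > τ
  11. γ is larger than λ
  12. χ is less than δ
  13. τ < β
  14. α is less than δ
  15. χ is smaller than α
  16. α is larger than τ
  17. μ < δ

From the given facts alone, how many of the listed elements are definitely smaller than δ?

6

From δ the given relations immediately reach τ, μ, χ, β, α.
From those, λ — 6 in total.
Nothing else is reachable below δ; 6 in all.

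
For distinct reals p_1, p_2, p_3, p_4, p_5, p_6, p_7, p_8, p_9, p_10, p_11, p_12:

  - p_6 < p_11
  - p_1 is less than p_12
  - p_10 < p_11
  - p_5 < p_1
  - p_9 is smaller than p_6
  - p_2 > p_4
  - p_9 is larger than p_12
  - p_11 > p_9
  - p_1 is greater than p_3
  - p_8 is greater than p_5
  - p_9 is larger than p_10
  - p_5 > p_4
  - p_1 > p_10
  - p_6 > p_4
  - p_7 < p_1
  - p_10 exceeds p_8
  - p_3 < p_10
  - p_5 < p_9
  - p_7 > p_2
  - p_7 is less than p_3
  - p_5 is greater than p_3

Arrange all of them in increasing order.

p_4 < p_2 < p_7 < p_3 < p_5 < p_8 < p_10 < p_1 < p_12 < p_9 < p_6 < p_11

The consecutive links are each given: p_4 < p_2; p_2 < p_7; p_7 < p_3; p_3 < p_5; p_5 < p_8; p_8 < p_10; p_10 < p_1; p_1 < p_12; p_12 < p_9; p_9 < p_6; p_6 < p_11.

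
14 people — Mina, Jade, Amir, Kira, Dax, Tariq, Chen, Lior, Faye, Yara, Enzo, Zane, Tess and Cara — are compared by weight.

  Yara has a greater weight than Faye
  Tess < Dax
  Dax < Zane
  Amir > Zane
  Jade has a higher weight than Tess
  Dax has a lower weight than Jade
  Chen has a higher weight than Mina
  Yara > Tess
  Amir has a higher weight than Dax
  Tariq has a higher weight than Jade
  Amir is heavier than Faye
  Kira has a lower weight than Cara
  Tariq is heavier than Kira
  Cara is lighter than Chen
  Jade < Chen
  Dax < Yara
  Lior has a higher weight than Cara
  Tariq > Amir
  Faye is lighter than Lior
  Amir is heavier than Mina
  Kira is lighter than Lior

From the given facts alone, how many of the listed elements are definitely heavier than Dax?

6

The elements the relations force above Dax are Zane, Jade, Chen, Amir, Yara, Tariq — no chain reaches any other.
That is 6.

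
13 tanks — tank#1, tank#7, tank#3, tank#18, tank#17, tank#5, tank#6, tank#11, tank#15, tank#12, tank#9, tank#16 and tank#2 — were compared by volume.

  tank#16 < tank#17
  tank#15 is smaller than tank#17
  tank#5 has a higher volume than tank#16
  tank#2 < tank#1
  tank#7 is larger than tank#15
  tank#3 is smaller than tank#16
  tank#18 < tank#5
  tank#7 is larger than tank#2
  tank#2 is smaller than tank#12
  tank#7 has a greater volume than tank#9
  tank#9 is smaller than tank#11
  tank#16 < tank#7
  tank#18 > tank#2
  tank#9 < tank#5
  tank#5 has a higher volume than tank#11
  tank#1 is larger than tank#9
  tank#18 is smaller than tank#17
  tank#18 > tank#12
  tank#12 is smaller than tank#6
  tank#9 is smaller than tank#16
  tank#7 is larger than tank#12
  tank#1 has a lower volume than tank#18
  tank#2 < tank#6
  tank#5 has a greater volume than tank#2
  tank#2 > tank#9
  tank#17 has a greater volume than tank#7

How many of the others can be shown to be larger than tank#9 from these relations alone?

10

From tank#9 the given relations immediately reach tank#2, tank#16, tank#1, tank#7, tank#11, tank#5.
From those, tank#12, tank#6, tank#18, tank#17 — 10 in total.
No other element is forced above tank#9 by the given relations, so the count is 10.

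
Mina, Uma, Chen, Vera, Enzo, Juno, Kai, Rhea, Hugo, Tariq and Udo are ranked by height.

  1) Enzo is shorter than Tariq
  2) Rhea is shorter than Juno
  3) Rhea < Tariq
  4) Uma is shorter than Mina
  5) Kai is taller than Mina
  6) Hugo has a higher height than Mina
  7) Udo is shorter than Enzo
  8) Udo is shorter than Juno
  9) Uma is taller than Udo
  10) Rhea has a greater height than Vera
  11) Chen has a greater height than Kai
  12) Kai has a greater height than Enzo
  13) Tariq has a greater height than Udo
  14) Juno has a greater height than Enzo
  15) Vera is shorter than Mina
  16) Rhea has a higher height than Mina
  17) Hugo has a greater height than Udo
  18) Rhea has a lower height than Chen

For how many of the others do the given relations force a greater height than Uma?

The elements the relations force above Uma are Mina, Hugo, Rhea, Tariq, Kai, Juno, Chen — no chain reaches any other.
That is 7.

7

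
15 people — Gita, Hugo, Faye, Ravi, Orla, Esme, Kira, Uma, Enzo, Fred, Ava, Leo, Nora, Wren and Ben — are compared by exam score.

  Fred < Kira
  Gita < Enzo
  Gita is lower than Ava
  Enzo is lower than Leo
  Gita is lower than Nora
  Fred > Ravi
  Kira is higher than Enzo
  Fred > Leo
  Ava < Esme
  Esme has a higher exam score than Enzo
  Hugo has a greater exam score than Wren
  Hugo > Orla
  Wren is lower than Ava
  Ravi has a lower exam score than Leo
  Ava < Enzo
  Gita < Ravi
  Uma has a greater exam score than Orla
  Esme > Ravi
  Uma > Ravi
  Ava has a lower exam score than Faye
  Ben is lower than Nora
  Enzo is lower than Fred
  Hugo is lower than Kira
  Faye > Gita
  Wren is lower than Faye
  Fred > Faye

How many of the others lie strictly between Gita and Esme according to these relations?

Chaining upward from Gita reaches: Ravi, Ava, Faye, Enzo, Leo, Fred, Nora, Uma, Kira.
Chaining downward from Esme reaches: Wren, Ravi, Ava, Enzo.
Strictly between Gita and Esme are those in both lists: Ravi, Ava, Enzo — 3 elements.

3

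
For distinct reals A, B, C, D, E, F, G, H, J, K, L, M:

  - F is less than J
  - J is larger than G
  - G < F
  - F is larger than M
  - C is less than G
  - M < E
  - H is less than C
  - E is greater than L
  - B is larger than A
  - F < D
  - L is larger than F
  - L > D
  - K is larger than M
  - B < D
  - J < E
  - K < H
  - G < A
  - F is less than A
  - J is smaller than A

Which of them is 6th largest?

J

Chaining the given pairs: M < K < H < C < G < F < J < A < B < D < L < E.
Counting 6 from the largest end gives J.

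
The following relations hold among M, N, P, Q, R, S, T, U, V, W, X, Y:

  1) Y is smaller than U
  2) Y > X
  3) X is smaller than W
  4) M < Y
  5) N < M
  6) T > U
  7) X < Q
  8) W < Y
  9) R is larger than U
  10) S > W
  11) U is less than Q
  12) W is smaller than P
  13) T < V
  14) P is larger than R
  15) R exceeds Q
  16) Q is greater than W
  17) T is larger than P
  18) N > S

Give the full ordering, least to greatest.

The consecutive links are each given: X < W; W < S; S < N; N < M; M < Y; Y < U; U < Q; Q < R; R < P; P < T; T < V.

X < W < S < N < M < Y < U < Q < R < P < T < V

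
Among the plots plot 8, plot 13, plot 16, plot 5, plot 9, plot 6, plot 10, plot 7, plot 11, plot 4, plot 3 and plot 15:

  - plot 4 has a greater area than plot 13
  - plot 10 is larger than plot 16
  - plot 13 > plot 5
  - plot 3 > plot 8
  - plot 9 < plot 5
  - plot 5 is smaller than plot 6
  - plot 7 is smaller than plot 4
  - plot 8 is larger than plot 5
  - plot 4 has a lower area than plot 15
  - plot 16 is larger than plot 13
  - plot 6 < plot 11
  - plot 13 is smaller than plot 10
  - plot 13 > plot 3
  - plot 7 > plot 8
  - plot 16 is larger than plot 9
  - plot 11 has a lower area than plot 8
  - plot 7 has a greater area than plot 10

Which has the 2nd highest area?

The consecutive relations fix a unique order: plot 9 < plot 5 < plot 6 < plot 11 < plot 8 < plot 3 < plot 13 < plot 16 < plot 10 < plot 7 < plot 4 < plot 15.
Counting 2 from the largest end gives plot 4.

plot 4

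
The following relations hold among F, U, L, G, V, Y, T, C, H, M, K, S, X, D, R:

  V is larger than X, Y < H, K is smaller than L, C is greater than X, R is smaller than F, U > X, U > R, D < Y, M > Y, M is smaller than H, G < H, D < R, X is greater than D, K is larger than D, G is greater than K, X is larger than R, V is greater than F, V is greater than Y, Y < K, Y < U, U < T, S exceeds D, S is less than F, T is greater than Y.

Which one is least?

D

Y is not least since D < Y; K is not least since D < K; R is not least since D < R; S is not least since D < S; X is not least since D < X; L is not least since K < L; M is not least since Y < M; U is not least since Y < U; G is not least since K < G; H is not least since M < H; F is not least since S < F; T is not least since U < T; C is not least since X < C; V is not least since F < V.
Only D has nothing below it, so D is the least.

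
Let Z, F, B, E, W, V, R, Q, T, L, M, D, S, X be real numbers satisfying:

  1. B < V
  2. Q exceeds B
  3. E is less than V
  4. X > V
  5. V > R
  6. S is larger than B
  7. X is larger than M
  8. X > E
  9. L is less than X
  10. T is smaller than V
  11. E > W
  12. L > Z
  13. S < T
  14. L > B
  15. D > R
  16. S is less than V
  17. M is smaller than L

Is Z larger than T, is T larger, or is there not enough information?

Following every chain through T: above T we get V, X; below T we get B, S.
Z is not reached, and no chain runs the other way from Z to T.
So the given relations leave the order of T and Z undetermined.

undetermined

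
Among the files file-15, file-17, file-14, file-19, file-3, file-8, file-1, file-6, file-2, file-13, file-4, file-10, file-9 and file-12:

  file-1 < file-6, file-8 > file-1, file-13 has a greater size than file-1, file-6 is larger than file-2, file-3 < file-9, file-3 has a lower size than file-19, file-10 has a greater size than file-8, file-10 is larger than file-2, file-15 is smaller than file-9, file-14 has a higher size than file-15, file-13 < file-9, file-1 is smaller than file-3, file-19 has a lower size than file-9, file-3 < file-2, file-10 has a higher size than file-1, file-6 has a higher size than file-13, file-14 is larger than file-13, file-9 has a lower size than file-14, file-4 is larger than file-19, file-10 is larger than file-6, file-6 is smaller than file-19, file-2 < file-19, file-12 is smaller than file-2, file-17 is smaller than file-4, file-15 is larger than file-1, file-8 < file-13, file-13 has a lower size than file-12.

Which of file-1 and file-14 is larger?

Following the relations from file-1: file-1 < file-8 < file-13 < file-12 < file-2 < file-6 < file-19 < file-9 < file-14.
So file-1 < file-14; file-14 is the larger of the two.

file-14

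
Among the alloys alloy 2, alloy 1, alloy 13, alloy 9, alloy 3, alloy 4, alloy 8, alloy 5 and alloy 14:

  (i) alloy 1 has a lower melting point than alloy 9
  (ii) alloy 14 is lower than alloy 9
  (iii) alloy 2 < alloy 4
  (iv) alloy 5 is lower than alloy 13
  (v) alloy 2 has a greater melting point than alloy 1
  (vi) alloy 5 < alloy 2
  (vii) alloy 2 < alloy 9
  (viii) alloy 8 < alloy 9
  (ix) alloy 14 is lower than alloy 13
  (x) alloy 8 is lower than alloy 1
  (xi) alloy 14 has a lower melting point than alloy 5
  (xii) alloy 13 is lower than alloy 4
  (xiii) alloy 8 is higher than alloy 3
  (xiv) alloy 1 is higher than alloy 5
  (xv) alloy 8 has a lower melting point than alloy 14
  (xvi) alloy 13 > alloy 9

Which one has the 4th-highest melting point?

alloy 2

Piecing the relations together gives one ordering: alloy 3 < alloy 8 < alloy 14 < alloy 5 < alloy 1 < alloy 2 < alloy 9 < alloy 13 < alloy 4.
The 4th largest is alloy 2.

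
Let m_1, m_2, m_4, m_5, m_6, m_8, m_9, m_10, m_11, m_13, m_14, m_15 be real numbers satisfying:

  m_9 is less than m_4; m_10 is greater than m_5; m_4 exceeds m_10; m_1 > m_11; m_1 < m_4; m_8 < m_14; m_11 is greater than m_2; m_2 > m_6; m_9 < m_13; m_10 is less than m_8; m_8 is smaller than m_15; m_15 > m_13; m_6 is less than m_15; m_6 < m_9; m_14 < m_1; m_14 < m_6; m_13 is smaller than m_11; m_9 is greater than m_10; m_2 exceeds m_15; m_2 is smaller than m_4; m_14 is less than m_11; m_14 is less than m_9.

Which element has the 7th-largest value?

Chaining the given pairs: m_5 < m_10 < m_8 < m_14 < m_6 < m_9 < m_13 < m_15 < m_2 < m_11 < m_1 < m_4.
Counting 7 from the largest end gives m_9.

m_9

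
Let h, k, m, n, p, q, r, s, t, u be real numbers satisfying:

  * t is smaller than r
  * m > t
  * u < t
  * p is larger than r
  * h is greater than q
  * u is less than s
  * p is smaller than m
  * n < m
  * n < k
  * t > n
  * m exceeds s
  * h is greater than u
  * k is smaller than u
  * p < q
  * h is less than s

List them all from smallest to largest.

Nothing is placed below n, so it is least; from there n < k; k < u; u < t; t < r; r < p; p < q; q < h; h < s; s < m, each given directly.

n < k < u < t < r < p < q < h < s < m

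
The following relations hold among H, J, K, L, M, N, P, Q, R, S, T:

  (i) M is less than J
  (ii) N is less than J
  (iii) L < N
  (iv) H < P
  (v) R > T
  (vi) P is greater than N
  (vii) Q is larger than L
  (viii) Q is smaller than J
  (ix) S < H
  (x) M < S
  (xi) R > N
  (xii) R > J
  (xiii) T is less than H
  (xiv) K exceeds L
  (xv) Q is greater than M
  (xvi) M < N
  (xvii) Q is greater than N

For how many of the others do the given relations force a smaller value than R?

The elements the relations force below R are M, T, L, N, Q, J — no chain reaches any other.
That is 6.

6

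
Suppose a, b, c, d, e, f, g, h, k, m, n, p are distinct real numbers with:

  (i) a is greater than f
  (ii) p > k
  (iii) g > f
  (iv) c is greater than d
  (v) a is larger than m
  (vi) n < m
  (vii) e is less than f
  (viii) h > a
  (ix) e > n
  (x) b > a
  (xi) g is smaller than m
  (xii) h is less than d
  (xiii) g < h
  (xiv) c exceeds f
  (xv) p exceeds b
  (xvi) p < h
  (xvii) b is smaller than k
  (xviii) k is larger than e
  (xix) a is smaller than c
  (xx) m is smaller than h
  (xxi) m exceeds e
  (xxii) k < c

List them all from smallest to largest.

n < e < f < g < m < a < b < k < p < h < d < c

Each adjacent pair is fixed by a given relation: n < e; e < f; f < g; g < m; m < a; a < b; b < k; k < p; p < h; h < d; d < c. Chaining them end to end gives the full order.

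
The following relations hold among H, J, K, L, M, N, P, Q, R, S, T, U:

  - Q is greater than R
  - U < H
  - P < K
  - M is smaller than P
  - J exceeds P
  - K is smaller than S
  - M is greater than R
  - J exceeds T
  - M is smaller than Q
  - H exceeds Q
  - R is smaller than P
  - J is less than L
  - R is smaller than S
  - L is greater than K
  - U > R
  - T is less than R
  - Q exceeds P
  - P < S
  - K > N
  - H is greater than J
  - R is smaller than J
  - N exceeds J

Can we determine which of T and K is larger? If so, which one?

T < R and R < M give T < M.
With M < P: T < R < M < P.
Then P < J extends the chain to J.
With J < N: T < R < M < P < J < N.
With N < K: T < R < M < P < J < N < K.
So K is larger.

K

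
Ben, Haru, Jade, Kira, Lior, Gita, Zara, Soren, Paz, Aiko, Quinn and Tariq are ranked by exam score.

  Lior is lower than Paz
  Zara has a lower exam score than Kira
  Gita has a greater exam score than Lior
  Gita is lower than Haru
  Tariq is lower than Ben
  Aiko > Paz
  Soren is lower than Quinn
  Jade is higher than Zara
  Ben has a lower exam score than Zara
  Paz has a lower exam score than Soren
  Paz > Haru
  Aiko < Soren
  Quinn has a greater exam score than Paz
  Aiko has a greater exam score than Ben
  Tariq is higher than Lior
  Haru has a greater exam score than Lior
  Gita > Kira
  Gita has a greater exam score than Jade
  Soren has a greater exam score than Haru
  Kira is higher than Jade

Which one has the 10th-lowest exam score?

Aiko

The consecutive relations fix a unique order: Lior < Tariq < Ben < Zara < Jade < Kira < Gita < Haru < Paz < Aiko < Soren < Quinn.
The 10th smallest is Aiko.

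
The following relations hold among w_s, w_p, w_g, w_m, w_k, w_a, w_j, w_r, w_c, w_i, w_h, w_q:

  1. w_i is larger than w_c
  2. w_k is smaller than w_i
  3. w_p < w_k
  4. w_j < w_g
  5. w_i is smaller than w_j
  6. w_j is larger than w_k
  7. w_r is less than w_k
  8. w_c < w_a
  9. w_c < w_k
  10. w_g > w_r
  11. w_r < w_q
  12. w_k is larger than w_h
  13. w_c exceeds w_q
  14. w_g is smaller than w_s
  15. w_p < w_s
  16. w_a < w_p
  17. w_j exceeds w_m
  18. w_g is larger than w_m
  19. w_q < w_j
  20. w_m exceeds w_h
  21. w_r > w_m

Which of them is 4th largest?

Chaining the given pairs: w_h < w_m < w_r < w_q < w_c < w_a < w_p < w_k < w_i < w_j < w_g < w_s.
The 4th largest is w_i.

w_i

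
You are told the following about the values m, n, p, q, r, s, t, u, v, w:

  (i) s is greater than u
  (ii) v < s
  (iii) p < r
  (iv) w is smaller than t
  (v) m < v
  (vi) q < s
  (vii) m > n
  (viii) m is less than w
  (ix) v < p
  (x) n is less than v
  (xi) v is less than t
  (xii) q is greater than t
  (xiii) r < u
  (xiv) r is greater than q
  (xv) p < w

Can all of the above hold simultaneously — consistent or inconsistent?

Every relation is compatible with n < m < v < p < w < t < q < r < u < s; the set is consistent.

consistent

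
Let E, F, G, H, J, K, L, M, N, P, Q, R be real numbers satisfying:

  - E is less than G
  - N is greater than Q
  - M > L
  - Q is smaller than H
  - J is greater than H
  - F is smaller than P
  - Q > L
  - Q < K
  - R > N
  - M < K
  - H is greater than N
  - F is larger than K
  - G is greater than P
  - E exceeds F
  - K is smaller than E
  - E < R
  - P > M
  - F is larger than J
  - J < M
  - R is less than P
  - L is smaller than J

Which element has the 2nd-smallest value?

Piecing the relations together gives one ordering: L < Q < N < H < J < M < K < F < E < R < P < G.
Counting 2 from the smallest end gives Q.

Q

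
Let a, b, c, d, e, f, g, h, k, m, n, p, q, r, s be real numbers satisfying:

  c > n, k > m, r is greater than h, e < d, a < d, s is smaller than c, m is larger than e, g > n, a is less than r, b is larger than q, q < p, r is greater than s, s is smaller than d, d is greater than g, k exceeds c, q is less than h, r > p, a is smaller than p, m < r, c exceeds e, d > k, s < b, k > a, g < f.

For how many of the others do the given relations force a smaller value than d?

8

From d the given relations immediately reach g, s, e, a, k.
From those, n, m, c — 8 in total.
Nothing else is reachable below d; 8 in all.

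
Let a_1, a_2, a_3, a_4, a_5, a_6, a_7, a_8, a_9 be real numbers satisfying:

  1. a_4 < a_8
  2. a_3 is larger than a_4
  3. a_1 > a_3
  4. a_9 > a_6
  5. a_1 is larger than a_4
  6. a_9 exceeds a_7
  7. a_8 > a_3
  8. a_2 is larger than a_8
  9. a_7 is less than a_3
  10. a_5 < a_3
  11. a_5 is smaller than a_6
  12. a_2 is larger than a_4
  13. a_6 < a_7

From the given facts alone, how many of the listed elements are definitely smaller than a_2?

6

Directly below a_2: a_4, a_8.
One step further: a_3 (3 so far).
One step further: a_5, a_7 (5 so far).
One step further: a_6 (6 so far).
No other element is forced below a_2 by the given relations, so the count is 6.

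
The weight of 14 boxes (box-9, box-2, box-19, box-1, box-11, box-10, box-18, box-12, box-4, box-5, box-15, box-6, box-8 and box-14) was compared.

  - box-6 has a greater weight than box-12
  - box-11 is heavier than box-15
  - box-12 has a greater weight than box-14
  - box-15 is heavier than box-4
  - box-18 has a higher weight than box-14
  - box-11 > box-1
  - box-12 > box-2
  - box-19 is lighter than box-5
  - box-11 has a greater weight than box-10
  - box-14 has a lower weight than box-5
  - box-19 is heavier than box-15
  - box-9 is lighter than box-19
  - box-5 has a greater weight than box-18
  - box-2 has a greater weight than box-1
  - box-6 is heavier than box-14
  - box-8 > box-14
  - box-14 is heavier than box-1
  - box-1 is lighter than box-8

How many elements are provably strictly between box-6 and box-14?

1

Chaining upward from box-14 reaches: box-8, box-12, box-18, box-5.
Chaining downward from box-6 reaches: box-1, box-2, box-12.
Strictly between box-14 and box-6 are those in both lists: box-12 — 1 element.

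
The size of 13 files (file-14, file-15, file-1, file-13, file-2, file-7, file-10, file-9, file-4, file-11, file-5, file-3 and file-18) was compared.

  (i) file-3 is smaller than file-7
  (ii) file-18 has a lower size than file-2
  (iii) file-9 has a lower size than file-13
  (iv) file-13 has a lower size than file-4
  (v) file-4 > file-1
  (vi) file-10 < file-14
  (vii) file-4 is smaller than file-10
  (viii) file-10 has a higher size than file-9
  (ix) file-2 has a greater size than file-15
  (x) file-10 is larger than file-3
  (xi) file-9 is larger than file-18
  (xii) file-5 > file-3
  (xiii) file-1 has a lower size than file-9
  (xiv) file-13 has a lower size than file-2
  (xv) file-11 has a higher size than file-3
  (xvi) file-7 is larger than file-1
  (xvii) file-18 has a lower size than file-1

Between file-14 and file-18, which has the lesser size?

Chaining the given relations: file-18 < file-1 < file-9 < file-13 < file-4 < file-10 < file-14.
So file-18 < file-14; file-18 is the smaller of the two.

file-18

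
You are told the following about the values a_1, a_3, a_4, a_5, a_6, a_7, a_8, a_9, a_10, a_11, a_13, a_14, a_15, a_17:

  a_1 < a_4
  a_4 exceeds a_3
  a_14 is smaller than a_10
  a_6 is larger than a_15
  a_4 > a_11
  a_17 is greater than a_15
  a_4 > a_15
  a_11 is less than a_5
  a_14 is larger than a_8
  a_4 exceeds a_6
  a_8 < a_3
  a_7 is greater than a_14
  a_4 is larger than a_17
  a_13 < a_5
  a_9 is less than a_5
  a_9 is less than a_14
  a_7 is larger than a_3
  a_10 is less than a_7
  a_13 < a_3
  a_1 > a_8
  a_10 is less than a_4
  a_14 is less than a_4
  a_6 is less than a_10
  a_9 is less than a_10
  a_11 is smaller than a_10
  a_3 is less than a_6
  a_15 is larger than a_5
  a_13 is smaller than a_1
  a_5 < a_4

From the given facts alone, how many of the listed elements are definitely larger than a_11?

From a_11 the given relations immediately reach a_5, a_10, a_4.
From those, a_15, a_7 — 5 in total.
From those, a_6, a_17 — 7 in total.
Nothing else is reachable above a_11; 7 in all.

7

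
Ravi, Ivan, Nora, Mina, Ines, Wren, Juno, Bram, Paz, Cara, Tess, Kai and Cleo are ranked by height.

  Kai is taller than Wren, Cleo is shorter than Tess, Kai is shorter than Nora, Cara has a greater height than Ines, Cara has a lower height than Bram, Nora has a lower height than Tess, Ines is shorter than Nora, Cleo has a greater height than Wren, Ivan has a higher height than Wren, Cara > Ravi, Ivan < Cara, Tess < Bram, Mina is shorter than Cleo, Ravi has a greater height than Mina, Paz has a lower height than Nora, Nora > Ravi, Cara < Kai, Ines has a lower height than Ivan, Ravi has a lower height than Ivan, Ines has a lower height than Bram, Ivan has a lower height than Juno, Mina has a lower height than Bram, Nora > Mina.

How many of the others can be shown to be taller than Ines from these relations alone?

7

From Ines the given relations immediately reach Ivan, Cara, Nora, Bram.
From those, Juno, Kai, Tess — 7 in total.
Nothing else is reachable above Ines; 7 in all.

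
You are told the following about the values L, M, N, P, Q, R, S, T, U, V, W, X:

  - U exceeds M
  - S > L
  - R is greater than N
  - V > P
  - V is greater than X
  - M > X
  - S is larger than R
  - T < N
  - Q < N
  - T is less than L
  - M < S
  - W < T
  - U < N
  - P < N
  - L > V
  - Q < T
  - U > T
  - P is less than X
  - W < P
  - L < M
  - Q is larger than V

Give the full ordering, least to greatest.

The consecutive links are each given: W < P; P < X; X < V; V < Q; Q < T; T < L; L < M; M < U; U < N; N < R; R < S.

W < P < X < V < Q < T < L < M < U < N < R < S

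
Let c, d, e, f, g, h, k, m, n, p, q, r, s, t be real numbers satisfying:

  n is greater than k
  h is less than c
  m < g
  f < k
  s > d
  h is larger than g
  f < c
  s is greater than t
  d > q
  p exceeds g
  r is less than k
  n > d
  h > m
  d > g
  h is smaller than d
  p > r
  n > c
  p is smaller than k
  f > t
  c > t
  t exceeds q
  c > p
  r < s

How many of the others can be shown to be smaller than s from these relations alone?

7

Directly below s: t, r, d.
One step further: q, g, h (6 so far).
One step further: m (7 so far).
Nothing else is reachable below s; 7 in all.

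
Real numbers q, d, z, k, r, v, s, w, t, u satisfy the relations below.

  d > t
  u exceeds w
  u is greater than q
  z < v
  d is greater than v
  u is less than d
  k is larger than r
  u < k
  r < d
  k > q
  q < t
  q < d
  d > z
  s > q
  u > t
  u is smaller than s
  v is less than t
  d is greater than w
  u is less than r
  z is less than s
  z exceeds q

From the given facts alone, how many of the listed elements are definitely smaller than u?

From u the given relations immediately reach q, w, t.
From those, v — 4 in total.
From those, z — 5 in total.
No other element is forced below u by the given relations, so the count is 5.

5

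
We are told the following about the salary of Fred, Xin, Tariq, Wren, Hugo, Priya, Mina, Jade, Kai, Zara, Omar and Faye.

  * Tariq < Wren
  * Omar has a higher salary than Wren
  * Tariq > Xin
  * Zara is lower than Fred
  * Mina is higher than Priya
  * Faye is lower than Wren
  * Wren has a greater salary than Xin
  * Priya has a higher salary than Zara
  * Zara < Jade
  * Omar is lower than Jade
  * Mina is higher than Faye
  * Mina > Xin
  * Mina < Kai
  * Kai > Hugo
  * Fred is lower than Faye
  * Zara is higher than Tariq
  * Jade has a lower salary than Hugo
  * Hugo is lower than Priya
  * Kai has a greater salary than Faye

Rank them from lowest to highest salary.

Nothing is placed below Xin, so it is least; from there Xin < Tariq; Tariq < Zara; Zara < Fred; Fred < Faye; Faye < Wren; Wren < Omar; Omar < Jade; Jade < Hugo; Hugo < Priya; Priya < Mina; Mina < Kai, each given directly.

Xin < Tariq < Zara < Fred < Faye < Wren < Omar < Jade < Hugo < Priya < Mina < Kai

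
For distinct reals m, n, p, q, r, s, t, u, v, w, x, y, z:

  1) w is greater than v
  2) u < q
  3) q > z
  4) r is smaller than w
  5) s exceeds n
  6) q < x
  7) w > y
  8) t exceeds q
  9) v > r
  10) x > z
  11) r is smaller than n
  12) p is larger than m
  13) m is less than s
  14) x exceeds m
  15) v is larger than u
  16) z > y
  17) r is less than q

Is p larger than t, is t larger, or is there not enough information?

undetermined

Following every chain through p: below p we get m.
t is not reached, and no chain runs the other way from t to p.
So the given relations leave the order of p and t undetermined.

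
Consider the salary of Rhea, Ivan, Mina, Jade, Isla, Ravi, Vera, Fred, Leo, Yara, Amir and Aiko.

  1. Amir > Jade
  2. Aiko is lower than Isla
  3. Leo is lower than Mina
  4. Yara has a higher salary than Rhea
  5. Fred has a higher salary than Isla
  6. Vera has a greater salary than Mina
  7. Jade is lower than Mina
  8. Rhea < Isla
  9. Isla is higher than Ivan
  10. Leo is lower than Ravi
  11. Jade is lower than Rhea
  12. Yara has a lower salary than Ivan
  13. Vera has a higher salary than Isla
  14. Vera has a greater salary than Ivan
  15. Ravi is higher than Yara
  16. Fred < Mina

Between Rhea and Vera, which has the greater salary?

Chaining the given relations: Rhea < Yara < Ivan < Isla < Fred < Mina < Vera.
So Rhea < Vera; Vera is the higher of the two.

Vera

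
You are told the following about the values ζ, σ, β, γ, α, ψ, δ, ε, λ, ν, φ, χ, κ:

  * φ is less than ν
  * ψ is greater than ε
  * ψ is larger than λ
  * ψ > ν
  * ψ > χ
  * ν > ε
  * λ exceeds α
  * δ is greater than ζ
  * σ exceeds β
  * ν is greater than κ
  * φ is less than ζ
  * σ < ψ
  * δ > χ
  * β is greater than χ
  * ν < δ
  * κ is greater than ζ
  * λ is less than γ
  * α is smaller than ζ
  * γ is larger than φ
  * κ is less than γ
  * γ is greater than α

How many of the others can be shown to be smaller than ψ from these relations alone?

10

Directly below ψ: λ, χ, ε, ν, σ.
One step further: α, φ, β, κ (9 so far).
One step further: ζ (10 so far).
Nothing else is reachable below ψ; 10 in all.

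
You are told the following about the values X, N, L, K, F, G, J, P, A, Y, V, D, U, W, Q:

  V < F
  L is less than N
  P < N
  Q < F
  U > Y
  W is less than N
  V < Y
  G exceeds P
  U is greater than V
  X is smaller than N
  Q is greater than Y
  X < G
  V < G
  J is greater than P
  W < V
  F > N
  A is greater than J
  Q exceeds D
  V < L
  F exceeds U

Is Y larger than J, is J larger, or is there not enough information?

Following every chain through J: above J we get A; below J we get P.
Y is not reached, and no chain runs the other way from Y to J.
So the given relations leave the order of J and Y undetermined.

undetermined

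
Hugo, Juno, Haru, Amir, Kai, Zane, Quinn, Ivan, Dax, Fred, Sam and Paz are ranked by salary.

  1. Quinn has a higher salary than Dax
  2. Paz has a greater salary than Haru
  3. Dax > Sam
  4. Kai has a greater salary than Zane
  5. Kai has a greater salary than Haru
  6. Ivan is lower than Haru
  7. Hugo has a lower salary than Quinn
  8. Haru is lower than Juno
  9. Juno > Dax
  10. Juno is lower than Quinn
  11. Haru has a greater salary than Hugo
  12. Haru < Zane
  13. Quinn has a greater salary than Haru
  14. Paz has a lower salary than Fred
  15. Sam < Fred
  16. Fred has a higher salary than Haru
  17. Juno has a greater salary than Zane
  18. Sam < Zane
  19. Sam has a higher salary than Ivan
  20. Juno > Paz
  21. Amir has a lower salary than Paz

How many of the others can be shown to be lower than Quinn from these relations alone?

Directly below Quinn: Hugo, Haru, Dax, Juno.
One step further: Ivan, Sam, Paz, Zane (8 so far).
One step further: Amir (9 so far).
No other element is forced below Quinn by the given relations, so the count is 9.

9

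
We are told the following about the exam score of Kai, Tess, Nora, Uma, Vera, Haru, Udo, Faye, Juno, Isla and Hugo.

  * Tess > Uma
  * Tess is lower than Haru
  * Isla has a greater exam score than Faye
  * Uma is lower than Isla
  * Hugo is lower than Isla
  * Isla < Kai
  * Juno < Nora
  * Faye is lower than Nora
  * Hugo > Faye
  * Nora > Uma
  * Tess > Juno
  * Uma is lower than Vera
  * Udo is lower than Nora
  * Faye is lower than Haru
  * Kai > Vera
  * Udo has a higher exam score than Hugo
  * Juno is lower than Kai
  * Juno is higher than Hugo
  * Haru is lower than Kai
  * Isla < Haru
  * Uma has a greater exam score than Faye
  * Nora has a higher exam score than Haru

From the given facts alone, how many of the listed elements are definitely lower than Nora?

From Nora the given relations immediately reach Faye, Uma, Juno, Haru, Udo.
From those, Hugo, Isla, Tess — 8 in total.
Nothing else is reachable below Nora; 8 in all.

8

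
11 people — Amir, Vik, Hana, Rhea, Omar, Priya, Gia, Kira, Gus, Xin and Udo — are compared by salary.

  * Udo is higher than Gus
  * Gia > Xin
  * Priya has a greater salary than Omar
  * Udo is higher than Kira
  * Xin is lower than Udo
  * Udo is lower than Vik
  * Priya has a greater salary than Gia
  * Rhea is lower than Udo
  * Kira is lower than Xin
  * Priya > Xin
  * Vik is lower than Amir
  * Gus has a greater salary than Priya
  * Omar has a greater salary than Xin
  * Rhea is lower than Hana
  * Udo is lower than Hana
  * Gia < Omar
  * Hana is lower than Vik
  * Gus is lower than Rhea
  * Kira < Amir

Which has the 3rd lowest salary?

Gia

The consecutive relations fix a unique order: Kira < Xin < Gia < Omar < Priya < Gus < Rhea < Udo < Hana < Vik < Amir.
Counting 3 from the smallest end gives Gia.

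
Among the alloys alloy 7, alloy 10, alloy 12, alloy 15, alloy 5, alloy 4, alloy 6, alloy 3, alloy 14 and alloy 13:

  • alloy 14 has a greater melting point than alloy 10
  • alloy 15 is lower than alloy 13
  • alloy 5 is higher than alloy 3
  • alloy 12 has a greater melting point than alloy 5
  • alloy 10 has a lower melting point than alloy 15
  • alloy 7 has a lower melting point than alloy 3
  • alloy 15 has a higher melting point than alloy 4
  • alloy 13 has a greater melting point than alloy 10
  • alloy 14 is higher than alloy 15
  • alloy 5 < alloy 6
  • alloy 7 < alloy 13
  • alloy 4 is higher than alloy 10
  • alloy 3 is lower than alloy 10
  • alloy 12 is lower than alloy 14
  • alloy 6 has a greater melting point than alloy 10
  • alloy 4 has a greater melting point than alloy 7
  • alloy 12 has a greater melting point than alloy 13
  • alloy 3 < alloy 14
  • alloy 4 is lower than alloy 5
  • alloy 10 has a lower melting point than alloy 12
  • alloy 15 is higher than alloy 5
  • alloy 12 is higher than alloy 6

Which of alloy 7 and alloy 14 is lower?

Link the given pairs in sequence: alloy 7 < alloy 3; alloy 3 < alloy 10; alloy 10 < alloy 4; alloy 4 < alloy 5; alloy 5 < alloy 15; alloy 15 < alloy 13; alloy 13 < alloy 12; alloy 12 < alloy 14.
Together: alloy 7 < alloy 3 < alloy 10 < alloy 4 < alloy 5 < alloy 15 < alloy 13 < alloy 12 < alloy 14.
So alloy 7 < alloy 14; alloy 7 is the lower of the two.

alloy 7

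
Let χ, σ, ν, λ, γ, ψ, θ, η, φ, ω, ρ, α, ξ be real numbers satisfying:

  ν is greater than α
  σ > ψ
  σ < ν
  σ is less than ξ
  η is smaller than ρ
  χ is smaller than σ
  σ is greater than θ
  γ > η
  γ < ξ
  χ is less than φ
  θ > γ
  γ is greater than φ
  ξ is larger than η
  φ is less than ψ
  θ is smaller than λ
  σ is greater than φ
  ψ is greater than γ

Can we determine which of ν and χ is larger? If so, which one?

Following the relations from χ: χ < φ < ψ < σ < ν.
So ν is larger.

ν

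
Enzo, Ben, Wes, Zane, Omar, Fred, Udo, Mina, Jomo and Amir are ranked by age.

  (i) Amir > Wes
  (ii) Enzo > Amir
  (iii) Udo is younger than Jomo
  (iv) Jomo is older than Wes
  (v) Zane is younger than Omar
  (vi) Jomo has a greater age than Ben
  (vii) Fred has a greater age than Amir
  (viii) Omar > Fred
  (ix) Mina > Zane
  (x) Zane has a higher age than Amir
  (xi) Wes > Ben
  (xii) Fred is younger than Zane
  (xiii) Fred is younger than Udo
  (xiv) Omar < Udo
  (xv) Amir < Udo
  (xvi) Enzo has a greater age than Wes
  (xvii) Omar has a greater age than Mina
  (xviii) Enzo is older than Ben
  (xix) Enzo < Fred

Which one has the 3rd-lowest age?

Piecing the relations together gives one ordering: Ben < Wes < Amir < Enzo < Fred < Zane < Mina < Omar < Udo < Jomo.
The 3rd smallest is Amir.

Amir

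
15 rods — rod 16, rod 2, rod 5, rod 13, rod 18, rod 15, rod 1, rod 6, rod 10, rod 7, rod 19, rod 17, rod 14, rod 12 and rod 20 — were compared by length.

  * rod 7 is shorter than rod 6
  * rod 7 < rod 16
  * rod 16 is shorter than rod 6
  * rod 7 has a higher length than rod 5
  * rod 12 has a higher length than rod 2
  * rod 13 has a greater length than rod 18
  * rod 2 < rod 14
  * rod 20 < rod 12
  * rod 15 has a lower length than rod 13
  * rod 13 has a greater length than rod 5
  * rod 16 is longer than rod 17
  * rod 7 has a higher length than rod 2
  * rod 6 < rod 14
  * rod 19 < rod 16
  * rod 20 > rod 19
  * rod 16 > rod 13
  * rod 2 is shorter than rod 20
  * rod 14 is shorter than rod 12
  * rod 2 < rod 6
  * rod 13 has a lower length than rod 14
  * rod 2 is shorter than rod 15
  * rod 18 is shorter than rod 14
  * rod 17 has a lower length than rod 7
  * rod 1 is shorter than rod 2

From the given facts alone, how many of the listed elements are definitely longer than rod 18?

From rod 18 the given relations immediately reach rod 13, rod 14.
From those, rod 16, rod 12 — 4 in total.
From those, rod 6 — 5 in total.
Nothing else is reachable above rod 18; 5 in all.

5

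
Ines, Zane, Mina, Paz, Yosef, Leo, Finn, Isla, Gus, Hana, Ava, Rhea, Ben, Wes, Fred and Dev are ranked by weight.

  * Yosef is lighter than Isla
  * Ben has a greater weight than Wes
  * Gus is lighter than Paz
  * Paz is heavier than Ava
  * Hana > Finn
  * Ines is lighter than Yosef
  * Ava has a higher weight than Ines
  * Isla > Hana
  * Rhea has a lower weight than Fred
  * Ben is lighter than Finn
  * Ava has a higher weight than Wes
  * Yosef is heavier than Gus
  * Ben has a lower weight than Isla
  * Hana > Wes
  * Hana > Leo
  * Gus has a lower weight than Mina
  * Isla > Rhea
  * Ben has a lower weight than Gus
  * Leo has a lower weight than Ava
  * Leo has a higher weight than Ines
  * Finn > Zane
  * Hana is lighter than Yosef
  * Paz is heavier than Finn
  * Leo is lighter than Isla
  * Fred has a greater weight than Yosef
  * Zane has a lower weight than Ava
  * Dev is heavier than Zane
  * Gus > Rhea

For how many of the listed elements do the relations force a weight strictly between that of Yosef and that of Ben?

3

Chaining upward from Ben reaches: Gus, Mina, Finn, Hana, Paz, Fred, Isla.
Chaining downward from Yosef reaches: Rhea, Zane, Wes, Gus, Ines, Leo, Finn, Hana.
Strictly between Ben and Yosef are those in both lists: Gus, Finn, Hana — 3 elements.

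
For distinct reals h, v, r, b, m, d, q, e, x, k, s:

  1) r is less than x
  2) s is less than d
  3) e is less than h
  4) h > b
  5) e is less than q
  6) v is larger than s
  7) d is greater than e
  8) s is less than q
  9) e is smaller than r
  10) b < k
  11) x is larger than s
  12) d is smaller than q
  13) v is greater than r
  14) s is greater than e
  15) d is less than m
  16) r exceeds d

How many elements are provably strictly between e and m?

The relations place e below m. An element lies strictly between them when it is forced above e and also forced below m.
Above e: {s, d, r, q, v, h, x}. Below m: {s, d}.
Intersection: {s, d} — 2.

2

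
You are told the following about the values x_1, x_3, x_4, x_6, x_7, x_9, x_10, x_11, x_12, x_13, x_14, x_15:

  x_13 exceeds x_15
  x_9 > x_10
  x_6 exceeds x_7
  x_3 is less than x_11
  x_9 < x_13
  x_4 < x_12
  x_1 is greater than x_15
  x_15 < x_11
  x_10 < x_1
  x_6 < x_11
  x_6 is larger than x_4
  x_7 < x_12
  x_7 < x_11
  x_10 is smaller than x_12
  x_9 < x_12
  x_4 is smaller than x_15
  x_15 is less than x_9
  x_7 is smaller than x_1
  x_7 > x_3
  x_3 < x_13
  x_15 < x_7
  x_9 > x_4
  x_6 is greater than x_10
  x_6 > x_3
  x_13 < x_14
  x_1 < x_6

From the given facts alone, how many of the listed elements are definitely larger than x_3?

The elements the relations force above x_3 are x_7, x_12, x_13, x_14, x_1, x_6, x_11 — no chain reaches any other.
That is 7.

7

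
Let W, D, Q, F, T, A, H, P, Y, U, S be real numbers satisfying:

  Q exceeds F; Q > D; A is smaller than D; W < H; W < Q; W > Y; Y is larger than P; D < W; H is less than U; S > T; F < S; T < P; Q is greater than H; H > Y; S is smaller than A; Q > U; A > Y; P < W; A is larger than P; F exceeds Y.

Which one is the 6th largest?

Piecing the relations together gives one ordering: T < P < Y < F < S < A < D < W < H < U < Q.
Counting 6 from the largest end gives A.

A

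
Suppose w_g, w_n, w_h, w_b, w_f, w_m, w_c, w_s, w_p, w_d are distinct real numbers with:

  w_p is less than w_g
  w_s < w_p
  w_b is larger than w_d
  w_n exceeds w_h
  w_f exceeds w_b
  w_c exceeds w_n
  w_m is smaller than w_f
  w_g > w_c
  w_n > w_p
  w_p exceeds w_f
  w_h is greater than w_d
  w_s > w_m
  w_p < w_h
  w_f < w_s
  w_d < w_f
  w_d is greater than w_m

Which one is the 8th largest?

Piecing the relations together gives one ordering: w_m < w_d < w_b < w_f < w_s < w_p < w_h < w_n < w_c < w_g.
Counting 8 from the largest end gives w_b.

w_b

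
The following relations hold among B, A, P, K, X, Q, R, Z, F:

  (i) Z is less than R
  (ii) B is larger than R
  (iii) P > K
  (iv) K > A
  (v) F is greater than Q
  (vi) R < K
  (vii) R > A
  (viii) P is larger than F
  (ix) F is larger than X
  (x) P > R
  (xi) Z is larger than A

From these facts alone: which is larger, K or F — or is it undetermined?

undetermined

Following every chain through F: above F we get P; below F we get Q, X.
K is not reached, and no chain runs the other way from K to F.
So the given relations leave the order of F and K undetermined.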